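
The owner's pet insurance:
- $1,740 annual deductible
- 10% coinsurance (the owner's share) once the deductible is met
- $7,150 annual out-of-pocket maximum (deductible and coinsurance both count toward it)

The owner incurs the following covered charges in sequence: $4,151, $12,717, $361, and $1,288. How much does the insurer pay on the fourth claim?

Claim 1 ($4,151): $1,740 to deductible, leaving $2,411; coinsurance $2,411 × 10% = $241.10. Cost to owner: $1,981.10. OOP to date $1,981.10. Insurer: $4,151 − $1,981.10 = $2,169.90.
Claim 2 ($12,717): deductible already satisfied, so owner's share is 10% × $12,717 = $1,271.70. Owner pays $1,271.70; OOP now $3,252.80. Insurer: $12,717 − $1,271.70 = $11,445.30.
Claim 3 ($361): deductible already satisfied, so owner's share is 10% × $361 = $36.10. Owner pays $36.10; OOP now $3,288.90. Insurer: $361 − $36.10 = $324.90.
Claim 4 ($1,288): deductible met; 10% of $1,288 = $128.80. Owner owes $128.80 (running OOP $3,417.70). Plan pays $1,288 − $128.80 = $1,159.20.

$1,159.20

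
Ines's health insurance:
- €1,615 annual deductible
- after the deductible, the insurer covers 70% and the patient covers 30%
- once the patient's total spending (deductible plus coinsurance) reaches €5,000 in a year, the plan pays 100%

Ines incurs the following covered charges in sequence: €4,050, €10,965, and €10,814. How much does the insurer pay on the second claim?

Claim 1 (€4,050): €1,615 to deductible, leaving €2,435; coinsurance €2,435 × 30% = €730.50. Patient pays €2,345.50; OOP now €2,345.50. Insurer: €4,050 − €2,345.50 = €1,704.50.
Claim 2 (€10,965): 30% coinsurance on €10,965 = €3,289.50. OOP would hit €5,635 > €5,000, so the cap limits the patient to €5,000 − €2,345.50 = €2,654.50. Insurer: €10,965 − €2,654.50 = €8,310.50.

€8,310.50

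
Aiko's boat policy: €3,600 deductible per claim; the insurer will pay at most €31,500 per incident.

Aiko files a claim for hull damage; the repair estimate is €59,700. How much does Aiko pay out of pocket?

€28,200

Less the €3,600 deductible: €59,700 − €3,600 = €56,100.
€56,100 exceeds the €31,500 limit, so the insurer pays the limit: €31,500.
Owner's share is the uncovered remainder: €59,700 − €31,500 = €28,200.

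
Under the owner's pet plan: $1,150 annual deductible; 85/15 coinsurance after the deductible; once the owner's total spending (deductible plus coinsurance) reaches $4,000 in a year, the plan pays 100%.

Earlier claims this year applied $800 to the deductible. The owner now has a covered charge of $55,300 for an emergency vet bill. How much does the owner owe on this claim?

Deductible still to meet: $1,150 − $800 = $350.
After the $350 deductible portion, $55,300 − $350 = $54,950 is subject to coinsurance.
Owner's 15% share of $54,950 is $8,242.50.
That puts the owner's cost at $350 + $8,242.50 = $8,592.50 before any cap.
That would bring total out-of-pocket to $9,392.50, past the $4,000 cap. The owner is capped at $4,000 − $800 = $3,200 on this claim.

$3,200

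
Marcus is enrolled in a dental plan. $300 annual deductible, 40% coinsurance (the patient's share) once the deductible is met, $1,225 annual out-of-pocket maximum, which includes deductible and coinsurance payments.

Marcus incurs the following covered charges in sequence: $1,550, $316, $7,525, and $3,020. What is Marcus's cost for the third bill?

Claim 1 ($1,550): $300 finishes the deductible; $1,250 goes to coinsurance; coinsurance $1,250 × 40% = $500. Cost to patient: $800. OOP to date $800.
Claim 2 ($316): deductible already satisfied, so patient's share is 40% × $316 = $126.40. Patient owes $126.40 (running OOP $926.40).
Claim 3 ($7,525): 40% coinsurance on $7,525 = $3,010. OOP would hit $3,936.40 > $1,225, so the cap limits the patient to $1,225 − $926.40 = $298.60.

$298.60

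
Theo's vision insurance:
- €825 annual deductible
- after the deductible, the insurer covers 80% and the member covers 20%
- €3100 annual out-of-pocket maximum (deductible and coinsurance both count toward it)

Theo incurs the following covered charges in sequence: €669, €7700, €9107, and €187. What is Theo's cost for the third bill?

€766.20

#1 (€669): entire amount goes to the deductible. Member pays €669; OOP now €669.
#2 (€7700): €156 to deductible, leaving €7544; coinsurance €7544 × 20% = €1508.80. Member pays €1664.80; OOP now €2333.80.
#3 (€9107): 20% coinsurance on €9107 = €1821.40. Adding that to €2333.80 gives €4155.20, past the €3100 cap; member pays only €3100 − €2333.80 = €766.20.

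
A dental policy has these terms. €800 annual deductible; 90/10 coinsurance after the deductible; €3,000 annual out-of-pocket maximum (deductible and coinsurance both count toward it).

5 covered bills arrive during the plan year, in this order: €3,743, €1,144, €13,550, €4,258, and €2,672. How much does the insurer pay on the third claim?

Bill 1, €3,743: €800 finishes the deductible; €2,943 goes to coinsurance; patient's 10% is €294.30. Cost to patient: €1,094.30. OOP to date €1,094.30. Plan pays €3,743 − €1,094.30 = €2,648.70.
Bill 2, €1,144: deductible met; 10% of €1,144 = €114.40. Cost to patient: €114.40. OOP to date €1,208.70. Insurer: €1,144 − €114.40 = €1,029.60.
Bill 3, €13,550: deductible already satisfied, so patient's share is 10% × €13,550 = €1,355. Patient pays €1,355; OOP now €2,563.70. Plan pays €13,550 − €1,355 = €12,195.

€12,195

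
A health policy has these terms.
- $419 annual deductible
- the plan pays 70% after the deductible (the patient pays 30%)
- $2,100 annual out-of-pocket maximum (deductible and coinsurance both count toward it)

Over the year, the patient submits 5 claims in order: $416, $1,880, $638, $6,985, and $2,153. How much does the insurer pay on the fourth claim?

Claim 1 ($416): entire amount goes to the deductible. Patient pays $416; OOP now $416. Plan pays $416 − $416 = $0.
Claim 2 ($1,880): deductible takes $3, $1,877 remains; 30% of $1,877 = $563.10. Patient owes $566.10 (running OOP $982.10). Insurer: $1,880 − $566.10 = $1,313.90.
Claim 3 ($638): deductible met; 30% of $638 = $191.40. Patient owes $191.40 (running OOP $1,173.50). Plan pays $638 − $191.40 = $446.60.
Claim 4 ($6,985): deductible met; 30% of $6,985 = $2,095.50. OOP would hit $3,269 > $2,100, so the cap limits the patient to $2,100 − $1,173.50 = $926.50. Insurer: $6,985 − $926.50 = $6,058.50.

$6,058.50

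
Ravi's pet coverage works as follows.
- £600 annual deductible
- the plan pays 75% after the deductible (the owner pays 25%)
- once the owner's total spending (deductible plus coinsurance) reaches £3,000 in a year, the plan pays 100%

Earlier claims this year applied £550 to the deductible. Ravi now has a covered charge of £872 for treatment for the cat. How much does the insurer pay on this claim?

Deductible still to meet: £600 − £550 = £50.
That leaves £872 − £50 = £822 for coinsurance.
25% of £822 = £205.50 falls to the owner.
Owner responsibility before any cap: £50 + £205.50 = £255.50.
Total out-of-pocket so far would be £550 + £255.50 = £805.50, below the £3,000 cap — no reduction.
The plan picks up £872 − £255.50 = £616.50.

£616.50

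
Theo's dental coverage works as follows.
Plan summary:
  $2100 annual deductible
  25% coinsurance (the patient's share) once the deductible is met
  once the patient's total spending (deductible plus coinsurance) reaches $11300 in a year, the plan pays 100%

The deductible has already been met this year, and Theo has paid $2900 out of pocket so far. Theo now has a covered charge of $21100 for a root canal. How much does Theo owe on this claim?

With the deductible met, the entire $21100 is subject to coinsurance.
Patient's 25% share of $21100 is $5275.
Total out-of-pocket so far would be $2900 + $5275 = $8175, below the $11300 cap — no reduction.

$5275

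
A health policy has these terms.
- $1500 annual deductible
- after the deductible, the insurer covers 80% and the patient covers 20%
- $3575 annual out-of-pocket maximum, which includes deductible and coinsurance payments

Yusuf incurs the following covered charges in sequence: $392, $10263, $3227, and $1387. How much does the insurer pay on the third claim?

$2983

Bill 1, $392: all of it applies to the deductible. Cost to patient: $392. OOP to date $392. Plan pays $392 − $392 = $0.
Bill 2, $10263: deductible takes $1108, $9155 remains; coinsurance $9155 × 20% = $1831. Patient pays $2939; OOP now $3331. Insurer: $10263 − $2939 = $7324.
Bill 3, $3227: deductible already satisfied, so patient's share is 20% × $3227 = $645.40. OOP would hit $3976.40 > $3575, so the cap limits the patient to $3575 − $3331 = $244. Plan pays $3227 − $244 = $2983.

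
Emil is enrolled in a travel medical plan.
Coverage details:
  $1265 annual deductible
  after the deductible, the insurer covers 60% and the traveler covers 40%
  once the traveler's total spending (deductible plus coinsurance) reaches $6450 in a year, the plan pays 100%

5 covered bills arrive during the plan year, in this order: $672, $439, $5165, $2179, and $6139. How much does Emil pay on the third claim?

Claim 1 ($672): entire amount goes to the deductible. Traveler owes $672 (running OOP $672).
Claim 2 ($439): entire amount goes to the deductible. Traveler pays $439; OOP now $1111.
Claim 3 ($5165): deductible takes $154, $5011 remains; traveler's 40% is $2004.40. Cost to traveler: $2158.40. OOP to date $3269.40.

$2158.40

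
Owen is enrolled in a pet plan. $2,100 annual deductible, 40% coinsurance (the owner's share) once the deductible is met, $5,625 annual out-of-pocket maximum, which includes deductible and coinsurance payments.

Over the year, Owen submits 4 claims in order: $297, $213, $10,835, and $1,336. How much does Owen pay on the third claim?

$5,115

Claim 1 — $297: fully absorbed by the deductible. Owner owes $297 (running OOP $297).
Claim 2 — $213: all of it applies to the deductible. Cost to owner: $213. OOP to date $510.
Claim 3 — $10,835: $1,590 finishes the deductible; $9,245 goes to coinsurance; owner's 40% is $3,698. Together that's $1,590 + $3,698 = $5,288. That would push OOP to $5,798, over the $5,625 cap, so owner pays $5,625 − $510 = $5,115.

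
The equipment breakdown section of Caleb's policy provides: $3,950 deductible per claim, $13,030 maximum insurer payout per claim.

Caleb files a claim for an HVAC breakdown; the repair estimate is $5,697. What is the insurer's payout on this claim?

Subtract the deductible: $5,697 − $3,950 = $1,747.
That's under the $13,030 cap, so the insurer reimburses the full $1,747.

$1,747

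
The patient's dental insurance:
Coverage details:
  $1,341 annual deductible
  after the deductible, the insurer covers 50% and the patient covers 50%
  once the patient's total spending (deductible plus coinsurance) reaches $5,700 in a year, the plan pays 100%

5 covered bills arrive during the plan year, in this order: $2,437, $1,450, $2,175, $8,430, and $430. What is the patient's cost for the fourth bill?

#1 ($2,437): $1,341 finishes the deductible; $1,096 goes to coinsurance; coinsurance $1,096 × 50% = $548. Cost to patient: $1,889. OOP to date $1,889.
#2 ($1,450): 50% coinsurance on $1,450 = $725. Cost to patient: $725. OOP to date $2,614.
#3 ($2,175): 50% coinsurance on $2,175 = $1,087.50. Patient owes $1,087.50 (running OOP $3,701.50).
#4 ($8,430): deductible already satisfied, so patient's share is 50% × $8,430 = $4,215. Adding that to $3,701.50 gives $7,916.50, past the $5,700 cap; patient pays only $5,700 − $3,701.50 = $1,998.50.

$1,998.50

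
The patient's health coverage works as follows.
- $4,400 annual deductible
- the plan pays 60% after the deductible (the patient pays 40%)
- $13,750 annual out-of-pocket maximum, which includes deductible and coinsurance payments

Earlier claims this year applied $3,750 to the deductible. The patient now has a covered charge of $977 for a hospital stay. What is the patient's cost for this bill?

$3,750 of the $4,400 deductible is already met, leaving $650.
That leaves $977 − $650 = $327 for coinsurance.
Coinsurance: $327 × 40% = $130.80.
So the patient owes $650 + $130.80 = $780.80 before any cap.
Cumulative spending $3,750 + $780.80 = $4,530.80 stays under the $13,750 maximum.

$780.80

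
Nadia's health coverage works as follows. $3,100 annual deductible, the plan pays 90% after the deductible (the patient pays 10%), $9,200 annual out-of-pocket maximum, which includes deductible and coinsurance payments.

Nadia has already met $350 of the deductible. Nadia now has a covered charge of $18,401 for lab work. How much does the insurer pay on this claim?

Deductible still to meet: $3,100 − $350 = $2,750.
The remaining $15,651 (= $18,401 − $2,750) moves to coinsurance.
Coinsurance: $15,651 × 10% = $1,565.10.
So the patient owes $2,750 + $1,565.10 = $4,315.10 before any cap.
Total out-of-pocket so far would be $350 + $4,315.10 = $4,665.10, below the $9,200 cap — no reduction.
The insurer covers the remainder: $18,401 − $4,315.10 = $14,085.90.

$14,085.90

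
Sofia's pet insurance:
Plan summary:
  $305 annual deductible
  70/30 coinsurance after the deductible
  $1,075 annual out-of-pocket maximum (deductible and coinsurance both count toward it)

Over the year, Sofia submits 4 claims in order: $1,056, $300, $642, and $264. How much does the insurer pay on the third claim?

$449.40

Claim 1 ($1,056): $305 to deductible, leaving $751; 30% of $751 = $225.30. Cost to owner: $530.30. OOP to date $530.30. Insurer: $1,056 − $530.30 = $525.70.
Claim 2 ($300): deductible met; 30% of $300 = $90. Owner pays $90; OOP now $620.30. Plan pays $300 − $90 = $210.
Claim 3 ($642): deductible already satisfied, so owner's share is 30% × $642 = $192.60. Cost to owner: $192.60. OOP to date $812.90. Plan pays $642 − $192.60 = $449.40.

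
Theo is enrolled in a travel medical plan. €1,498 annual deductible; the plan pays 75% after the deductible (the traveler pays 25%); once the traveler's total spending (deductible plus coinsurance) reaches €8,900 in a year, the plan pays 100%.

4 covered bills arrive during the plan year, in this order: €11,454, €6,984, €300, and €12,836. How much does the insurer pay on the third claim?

€225

#1 (€11,454): deductible takes €1,498, €9,956 remains; 25% of €9,956 = €2,489. Traveler pays €3,987; OOP now €3,987. Insurer: €11,454 − €3,987 = €7,467.
#2 (€6,984): deductible met; 25% of €6,984 = €1,746. Traveler pays €1,746; OOP now €5,733. Insurer: €6,984 − €1,746 = €5,238.
#3 (€300): 25% coinsurance on €300 = €75. Traveler pays €75; OOP now €5,808. Plan pays €300 − €75 = €225.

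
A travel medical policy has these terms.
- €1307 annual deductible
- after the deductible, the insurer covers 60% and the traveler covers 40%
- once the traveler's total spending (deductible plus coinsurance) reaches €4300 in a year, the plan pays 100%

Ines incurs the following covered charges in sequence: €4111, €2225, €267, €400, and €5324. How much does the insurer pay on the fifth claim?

#1 (€4111): deductible takes €1307, €2804 remains; traveler's 40% is €1121.60. Traveler pays €2428.60; OOP now €2428.60. Plan pays €4111 − €2428.60 = €1682.40.
#2 (€2225): deductible already satisfied, so traveler's share is 40% × €2225 = €890. Traveler owes €890 (running OOP €3318.60). Insurer: €2225 − €890 = €1335.
#3 (€267): deductible met; 40% of €267 = €106.80. Traveler owes €106.80 (running OOP €3425.40). Plan pays €267 − €106.80 = €160.20.
#4 (€400): 40% coinsurance on €400 = €160. Traveler pays €160; OOP now €3585.40. Insurer: €400 − €160 = €240.
#5 (€5324): deductible already satisfied, so traveler's share is 40% × €5324 = €2129.60. Adding that to €3585.40 gives €5715, past the €4300 cap; traveler pays only €4300 − €3585.40 = €714.60. Plan pays €5324 − €714.60 = €4609.40.

€4609.40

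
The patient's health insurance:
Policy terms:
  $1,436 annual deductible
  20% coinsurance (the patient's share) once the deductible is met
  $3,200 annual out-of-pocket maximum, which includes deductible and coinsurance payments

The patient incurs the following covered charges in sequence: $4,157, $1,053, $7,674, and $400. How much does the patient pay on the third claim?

Claim 1 — $4,157: deductible takes $1,436, $2,721 remains; coinsurance $2,721 × 20% = $544.20. Patient pays $1,980.20; OOP now $1,980.20.
Claim 2 — $1,053: deductible met; 20% of $1,053 = $210.60. Patient owes $210.60 (running OOP $2,190.80).
Claim 3 — $7,674: 20% coinsurance on $7,674 = $1,534.80. Adding that to $2,190.80 gives $3,725.60, past the $3,200 cap; patient pays only $3,200 − $2,190.80 = $1,009.20.

$1,009.20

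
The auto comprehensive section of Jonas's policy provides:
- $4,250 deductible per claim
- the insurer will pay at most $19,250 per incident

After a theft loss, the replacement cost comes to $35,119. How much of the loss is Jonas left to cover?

Less the $4,250 deductible: $35,119 − $4,250 = $30,869.
Since $30,869 > $19,250, the payout is capped at $19,250.
Out of pocket: $35,119 − $19,250 = $15,869.

$15,869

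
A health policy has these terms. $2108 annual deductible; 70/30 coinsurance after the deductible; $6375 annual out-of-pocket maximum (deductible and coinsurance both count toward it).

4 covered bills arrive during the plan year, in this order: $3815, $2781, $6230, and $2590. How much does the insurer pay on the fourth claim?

$1813

Claim 1 — $3815: $2108 to deductible, leaving $1707; 30% of $1707 = $512.10. Cost to patient: $2620.10. OOP to date $2620.10. Plan pays $3815 − $2620.10 = $1194.90.
Claim 2 — $2781: 30% coinsurance on $2781 = $834.30. Patient owes $834.30 (running OOP $3454.40). Plan pays $2781 − $834.30 = $1946.70.
Claim 3 — $6230: deductible already satisfied, so patient's share is 30% × $6230 = $1869. Cost to patient: $1869. OOP to date $5323.40. Plan pays $6230 − $1869 = $4361.
Claim 4 — $2590: deductible met; 30% of $2590 = $777. Cost to patient: $777. OOP to date $6100.40. Insurer: $2590 − $777 = $1813.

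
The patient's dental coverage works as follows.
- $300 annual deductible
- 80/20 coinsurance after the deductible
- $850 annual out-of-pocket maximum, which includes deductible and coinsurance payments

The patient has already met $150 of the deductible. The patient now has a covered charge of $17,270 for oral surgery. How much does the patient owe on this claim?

$150 of the $300 deductible is already met, leaving $150.
The remaining $17,120 (= $17,270 − $150) moves to coinsurance.
20% of $17,120 = $3,424 falls to the patient.
That puts the patient's cost at $150 + $3,424 = $3,574 before any cap.
That would bring total out-of-pocket to $3,724, past the $850 cap. The patient is capped at $850 − $150 = $700 on this claim.

$700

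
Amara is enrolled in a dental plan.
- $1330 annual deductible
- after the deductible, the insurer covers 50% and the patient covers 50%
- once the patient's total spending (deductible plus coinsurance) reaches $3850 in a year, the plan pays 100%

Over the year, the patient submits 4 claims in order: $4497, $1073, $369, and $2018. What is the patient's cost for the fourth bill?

$215.50

Bill 1, $4497: $1330 to deductible, leaving $3167; patient's 50% is $1583.50. Cost to patient: $2913.50. OOP to date $2913.50.
Bill 2, $1073: deductible met; 50% of $1073 = $536.50. Patient pays $536.50; OOP now $3450.
Bill 3, $369: deductible met; 50% of $369 = $184.50. Cost to patient: $184.50. OOP to date $3634.50.
Bill 4, $2018: deductible met; 50% of $2018 = $1009. Adding that to $3634.50 gives $4643.50, past the $3850 cap; patient pays only $3850 − $3634.50 = $215.50.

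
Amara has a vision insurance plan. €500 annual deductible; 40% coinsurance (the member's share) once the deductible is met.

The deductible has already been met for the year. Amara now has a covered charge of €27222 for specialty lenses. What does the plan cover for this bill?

The deductible is already satisfied, so the full bill goes to coinsurance.
Member's 40% share of €27222 is €10888.80.
The plan picks up €27222 − €10888.80 = €16333.20.

€16333.20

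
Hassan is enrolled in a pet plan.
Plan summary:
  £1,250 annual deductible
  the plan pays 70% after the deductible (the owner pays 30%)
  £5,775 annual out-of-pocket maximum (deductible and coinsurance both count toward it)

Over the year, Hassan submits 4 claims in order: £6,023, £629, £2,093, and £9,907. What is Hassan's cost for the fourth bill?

£2,276.50

#1 (£6,023): £1,250 to deductible, leaving £4,773; 30% of £4,773 = £1,431.90. Owner pays £2,681.90; OOP now £2,681.90.
#2 (£629): deductible already satisfied, so owner's share is 30% × £629 = £188.70. Owner pays £188.70; OOP now £2,870.60.
#3 (£2,093): deductible met; 30% of £2,093 = £627.90. Owner pays £627.90; OOP now £3,498.50.
#4 (£9,907): 30% coinsurance on £9,907 = £2,972.10. That would push OOP to £6,470.60, over the £5,775 cap, so owner pays £5,775 − £3,498.50 = £2,276.50.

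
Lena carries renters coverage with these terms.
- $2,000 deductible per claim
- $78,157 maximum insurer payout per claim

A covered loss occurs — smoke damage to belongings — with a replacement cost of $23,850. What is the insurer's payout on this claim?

After the deductible, $23,850 − $2,000 = $21,850 remains.
$21,850 is within the $78,157 limit, so the insurer pays $21,850.

$21,850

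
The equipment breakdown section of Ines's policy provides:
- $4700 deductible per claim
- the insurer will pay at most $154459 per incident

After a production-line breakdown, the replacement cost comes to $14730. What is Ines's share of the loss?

Less the $4700 deductible: $14730 − $4700 = $10030.
$10030 is within the $154459 limit, so the insurer pays $10030.
Business owner's share is the uncovered remainder: $14730 − $10030 = $4700.

$4700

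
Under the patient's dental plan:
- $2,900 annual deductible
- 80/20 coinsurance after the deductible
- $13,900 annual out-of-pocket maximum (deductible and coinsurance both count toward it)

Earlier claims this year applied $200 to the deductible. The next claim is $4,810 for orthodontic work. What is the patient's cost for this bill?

Remaining deductible: $2,900 − $200 = $2,700.
After the $2,700 deductible portion, $4,810 − $2,700 = $2,110 is subject to coinsurance.
20% of $2,110 = $422 falls to the patient.
That puts the patient's cost at $2,700 + $422 = $3,122 before any cap.
Year-to-date out-of-pocket becomes $200 + $3,122 = $3,322, still under the $13,900 maximum, so no cap applies.

$3,122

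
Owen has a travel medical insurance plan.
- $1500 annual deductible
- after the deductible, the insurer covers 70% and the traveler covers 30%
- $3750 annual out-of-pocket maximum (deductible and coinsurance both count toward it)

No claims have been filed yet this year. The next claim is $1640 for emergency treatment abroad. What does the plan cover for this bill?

$98

The full $1500 deductible is still open; $1500 of this bill applies to it.
The remaining $140 (= $1640 − $1500) moves to coinsurance.
30% of $140 = $42 falls to the traveler.
So the traveler owes $1500 + $42 = $1542 before any cap.
Cumulative spending $0 + $1542 = $1542 stays under the $3750 maximum.
The plan picks up $1640 − $1542 = $98.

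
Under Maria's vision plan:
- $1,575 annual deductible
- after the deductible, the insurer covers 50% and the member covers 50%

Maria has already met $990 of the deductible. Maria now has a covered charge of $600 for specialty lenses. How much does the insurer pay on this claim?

$7.50

Remaining deductible: $1,575 − $990 = $585.
That leaves $600 − $585 = $15 for coinsurance.
50% of $15 = $7.50 falls to the member.
That puts the member's cost at $585 + $7.50 = $592.50.
The plan picks up $600 − $592.50 = $7.50.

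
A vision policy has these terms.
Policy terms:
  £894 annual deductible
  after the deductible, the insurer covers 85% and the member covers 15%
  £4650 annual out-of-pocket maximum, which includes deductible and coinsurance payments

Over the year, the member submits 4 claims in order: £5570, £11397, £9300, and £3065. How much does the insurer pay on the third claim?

£7954.95

#1 (£5570): £894 to deductible, leaving £4676; member's 15% is £701.40. Member owes £1595.40 (running OOP £1595.40). Plan pays £5570 − £1595.40 = £3974.60.
#2 (£11397): deductible already satisfied, so member's share is 15% × £11397 = £1709.55. Member owes £1709.55 (running OOP £3304.95). Insurer: £11397 − £1709.55 = £9687.45.
#3 (£9300): deductible already satisfied, so member's share is 15% × £9300 = £1395. Adding that to £3304.95 gives £4699.95, past the £4650 cap; member pays only £4650 − £3304.95 = £1345.05. Insurer: £9300 − £1345.05 = £7954.95.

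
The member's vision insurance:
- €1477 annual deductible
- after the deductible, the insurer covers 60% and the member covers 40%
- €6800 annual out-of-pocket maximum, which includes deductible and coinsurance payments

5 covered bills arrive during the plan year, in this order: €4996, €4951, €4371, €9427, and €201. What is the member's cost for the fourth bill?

€186.60

#1 (€4996): deductible takes €1477, €3519 remains; coinsurance €3519 × 40% = €1407.60. Member pays €2884.60; OOP now €2884.60.
#2 (€4951): deductible met; 40% of €4951 = €1980.40. Member owes €1980.40 (running OOP €4865).
#3 (€4371): 40% coinsurance on €4371 = €1748.40. Member owes €1748.40 (running OOP €6613.40).
#4 (€9427): 40% coinsurance on €9427 = €3770.80. That would push OOP to €10384.20, over the €6800 cap, so member pays €6800 − €6613.40 = €186.60.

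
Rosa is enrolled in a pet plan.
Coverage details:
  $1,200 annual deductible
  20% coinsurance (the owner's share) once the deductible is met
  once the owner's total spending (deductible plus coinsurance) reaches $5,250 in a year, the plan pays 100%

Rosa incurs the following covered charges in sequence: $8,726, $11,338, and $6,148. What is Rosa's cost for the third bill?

$277.20

#1 ($8,726): $1,200 finishes the deductible; $7,526 goes to coinsurance; owner's 20% is $1,505.20. Owner pays $2,705.20; OOP now $2,705.20.
#2 ($11,338): deductible already satisfied, so owner's share is 20% × $11,338 = $2,267.60. Owner owes $2,267.60 (running OOP $4,972.80).
#3 ($6,148): 20% coinsurance on $6,148 = $1,229.60. OOP would hit $6,202.40 > $5,250, so the cap limits the owner to $5,250 − $4,972.80 = $277.20.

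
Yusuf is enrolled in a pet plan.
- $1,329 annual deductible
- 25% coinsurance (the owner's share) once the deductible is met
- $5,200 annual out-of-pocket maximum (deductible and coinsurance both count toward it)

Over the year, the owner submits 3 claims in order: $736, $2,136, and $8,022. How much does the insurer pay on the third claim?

Claim 1 ($736): fully absorbed by the deductible. Owner owes $736 (running OOP $736). Plan pays $736 − $736 = $0.
Claim 2 ($2,136): deductible takes $593, $1,543 remains; coinsurance $1,543 × 25% = $385.75. Owner pays $978.75; OOP now $1,714.75. Plan pays $2,136 − $978.75 = $1,157.25.
Claim 3 ($8,022): deductible met; 25% of $8,022 = $2,005.50. Cost to owner: $2,005.50. OOP to date $3,720.25. Insurer: $8,022 − $2,005.50 = $6,016.50.

$6,016.50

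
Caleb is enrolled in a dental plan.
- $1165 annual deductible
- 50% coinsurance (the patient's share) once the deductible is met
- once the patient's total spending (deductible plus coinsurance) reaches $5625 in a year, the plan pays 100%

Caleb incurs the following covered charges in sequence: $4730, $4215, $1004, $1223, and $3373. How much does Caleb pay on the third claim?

$502

Bill 1, $4730: deductible takes $1165, $3565 remains; coinsurance $3565 × 50% = $1782.50. Cost to patient: $2947.50. OOP to date $2947.50.
Bill 2, $4215: deductible met; 50% of $4215 = $2107.50. Cost to patient: $2107.50. OOP to date $5055.
Bill 3, $1004: deductible met; 50% of $1004 = $502. Patient owes $502 (running OOP $5557).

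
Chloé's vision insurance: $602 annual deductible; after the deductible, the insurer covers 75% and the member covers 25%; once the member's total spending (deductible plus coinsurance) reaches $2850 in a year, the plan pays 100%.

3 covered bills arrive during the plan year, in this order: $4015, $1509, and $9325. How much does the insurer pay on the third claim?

Claim 1 — $4015: $602 finishes the deductible; $3413 goes to coinsurance; coinsurance $3413 × 25% = $853.25. Member pays $1455.25; OOP now $1455.25. Plan pays $4015 − $1455.25 = $2559.75.
Claim 2 — $1509: deductible already satisfied, so member's share is 25% × $1509 = $377.25. Member pays $377.25; OOP now $1832.50. Plan pays $1509 − $377.25 = $1131.75.
Claim 3 — $9325: 25% coinsurance on $9325 = $2331.25. OOP would hit $4163.75 > $2850, so the cap limits the member to $2850 − $1832.50 = $1017.50. Plan pays $9325 − $1017.50 = $8307.50.

$8307.50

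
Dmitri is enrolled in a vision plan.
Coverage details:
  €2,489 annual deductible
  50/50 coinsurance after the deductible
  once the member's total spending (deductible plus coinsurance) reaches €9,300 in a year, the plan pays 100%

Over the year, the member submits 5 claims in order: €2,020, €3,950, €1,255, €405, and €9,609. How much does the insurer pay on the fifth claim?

Claim 1 — €2,020: entire amount goes to the deductible. Member owes €2,020 (running OOP €2,020). Insurer: €2,020 − €2,020 = €0.
Claim 2 — €3,950: €469 to deductible, leaving €3,481; coinsurance €3,481 × 50% = €1,740.50. Cost to member: €2,209.50. OOP to date €4,229.50. Insurer: €3,950 − €2,209.50 = €1,740.50.
Claim 3 — €1,255: 50% coinsurance on €1,255 = €627.50. Member owes €627.50 (running OOP €4,857). Insurer: €1,255 − €627.50 = €627.50.
Claim 4 — €405: deductible already satisfied, so member's share is 50% × €405 = €202.50. Member pays €202.50; OOP now €5,059.50. Insurer: €405 − €202.50 = €202.50.
Claim 5 — €9,609: 50% coinsurance on €9,609 = €4,804.50. OOP would hit €9,864 > €9,300, so the cap limits the member to €9,300 − €5,059.50 = €4,240.50. Plan pays €9,609 − €4,240.50 = €5,368.50.

€5,368.50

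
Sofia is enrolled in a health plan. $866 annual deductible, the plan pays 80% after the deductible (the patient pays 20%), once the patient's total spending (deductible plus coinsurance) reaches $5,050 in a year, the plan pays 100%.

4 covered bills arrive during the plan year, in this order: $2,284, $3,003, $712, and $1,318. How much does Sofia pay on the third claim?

$142.40

#1 ($2,284): deductible takes $866, $1,418 remains; 20% of $1,418 = $283.60. Patient owes $1,149.60 (running OOP $1,149.60).
#2 ($3,003): deductible met; 20% of $3,003 = $600.60. Patient owes $600.60 (running OOP $1,750.20).
#3 ($712): deductible met; 20% of $712 = $142.40. Patient owes $142.40 (running OOP $1,892.60).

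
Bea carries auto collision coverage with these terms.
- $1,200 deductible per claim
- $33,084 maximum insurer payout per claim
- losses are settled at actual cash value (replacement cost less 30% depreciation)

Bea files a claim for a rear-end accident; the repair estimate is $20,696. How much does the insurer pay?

At 30% depreciation, ACV = $20,696 − $6,208.80 = $14,487.20.
Less the $1,200 deductible: $14,487.20 − $1,200 = $13,287.20.
$13,287.20 is within the $33,084 limit, so the insurer pays $13,287.20.

$13,287.20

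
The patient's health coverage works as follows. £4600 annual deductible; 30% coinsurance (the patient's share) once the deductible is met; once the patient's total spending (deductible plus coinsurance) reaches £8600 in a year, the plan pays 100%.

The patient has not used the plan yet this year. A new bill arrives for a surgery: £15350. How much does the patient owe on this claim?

£7825

Deductible not yet touched, so the first £4600 of the bill goes to the deductible.
The remaining £10750 (= £15350 − £4600) moves to coinsurance.
Patient's 30% share of £10750 is £3225.
That puts the patient's cost at £4600 + £3225 = £7825 before any cap.
Total out-of-pocket so far would be £0 + £7825 = £7825, below the £8600 cap — no reduction.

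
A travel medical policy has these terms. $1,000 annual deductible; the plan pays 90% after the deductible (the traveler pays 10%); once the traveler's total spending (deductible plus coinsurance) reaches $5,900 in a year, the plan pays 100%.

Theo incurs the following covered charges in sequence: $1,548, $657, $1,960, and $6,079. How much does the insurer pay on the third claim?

$1,764

#1 ($1,548): $1,000 finishes the deductible; $548 goes to coinsurance; coinsurance $548 × 10% = $54.80. Cost to traveler: $1,054.80. OOP to date $1,054.80. Plan pays $1,548 − $1,054.80 = $493.20.
#2 ($657): deductible met; 10% of $657 = $65.70. Traveler owes $65.70 (running OOP $1,120.50). Plan pays $657 − $65.70 = $591.30.
#3 ($1,960): 10% coinsurance on $1,960 = $196. Traveler pays $196; OOP now $1,316.50. Insurer: $1,960 − $196 = $1,764.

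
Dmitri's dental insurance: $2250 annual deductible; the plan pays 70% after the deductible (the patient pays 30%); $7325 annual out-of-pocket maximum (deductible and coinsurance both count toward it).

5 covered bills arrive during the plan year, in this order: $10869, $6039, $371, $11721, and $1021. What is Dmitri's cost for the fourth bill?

$566.30

Claim 1 ($10869): $2250 to deductible, leaving $8619; 30% of $8619 = $2585.70. Patient owes $4835.70 (running OOP $4835.70).
Claim 2 ($6039): deductible already satisfied, so patient's share is 30% × $6039 = $1811.70. Cost to patient: $1811.70. OOP to date $6647.40.
Claim 3 ($371): deductible already satisfied, so patient's share is 30% × $371 = $111.30. Patient pays $111.30; OOP now $6758.70.
Claim 4 ($11721): 30% coinsurance on $11721 = $3516.30. That would push OOP to $10275, over the $7325 cap, so patient pays $7325 − $6758.70 = $566.30.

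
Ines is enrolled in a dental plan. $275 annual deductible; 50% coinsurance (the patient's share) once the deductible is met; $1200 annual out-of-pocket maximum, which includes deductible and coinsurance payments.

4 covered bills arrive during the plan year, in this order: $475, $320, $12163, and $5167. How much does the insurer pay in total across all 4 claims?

#1 ($475): $275 to deductible, leaving $200; patient's 50% is $100. Cost to patient: $375. OOP to date $375. Plan pays $475 − $375 = $100.
#2 ($320): deductible met; 50% of $320 = $160. Patient owes $160 (running OOP $535). Plan pays $320 − $160 = $160.
#3 ($12163): deductible met; 50% of $12163 = $6081.50. That would push OOP to $6616.50, over the $1200 cap, so patient pays $1200 − $535 = $665. Insurer: $12163 − $665 = $11498.
#4 ($5167): 50% coinsurance on $5167 = $2583.50. Adding that to $1200 gives $3783.50, past the $1200 cap; patient pays only $1200 − $1200 = $0. Plan pays $5167 − $0 = $5167.
Insurer total = bills − patient's total = $18125 − $1200 = $16925.

$16925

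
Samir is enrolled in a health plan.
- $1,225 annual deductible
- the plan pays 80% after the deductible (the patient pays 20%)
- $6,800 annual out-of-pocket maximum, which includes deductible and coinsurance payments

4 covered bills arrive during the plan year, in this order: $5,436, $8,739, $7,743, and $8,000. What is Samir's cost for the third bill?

#1 ($5,436): deductible takes $1,225, $4,211 remains; patient's 20% is $842.20. Patient pays $2,067.20; OOP now $2,067.20.
#2 ($8,739): 20% coinsurance on $8,739 = $1,747.80. Patient owes $1,747.80 (running OOP $3,815).
#3 ($7,743): deductible met; 20% of $7,743 = $1,548.60. Patient owes $1,548.60 (running OOP $5,363.60).

$1,548.60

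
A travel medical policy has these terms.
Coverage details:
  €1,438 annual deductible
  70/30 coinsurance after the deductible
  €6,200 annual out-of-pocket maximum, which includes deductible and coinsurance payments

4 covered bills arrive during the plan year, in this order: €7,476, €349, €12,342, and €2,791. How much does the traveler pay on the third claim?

Claim 1 — €7,476: deductible takes €1,438, €6,038 remains; 30% of €6,038 = €1,811.40. Traveler pays €3,249.40; OOP now €3,249.40.
Claim 2 — €349: deductible already satisfied, so traveler's share is 30% × €349 = €104.70. Traveler owes €104.70 (running OOP €3,354.10).
Claim 3 — €12,342: deductible already satisfied, so traveler's share is 30% × €12,342 = €3,702.60. That would push OOP to €7,056.70, over the €6,200 cap, so traveler pays €6,200 − €3,354.10 = €2,845.90.

€2,845.90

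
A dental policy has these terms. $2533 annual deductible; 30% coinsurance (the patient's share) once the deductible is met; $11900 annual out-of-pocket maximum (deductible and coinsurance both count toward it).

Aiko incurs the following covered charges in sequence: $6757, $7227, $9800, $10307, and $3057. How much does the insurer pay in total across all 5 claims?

Bill 1, $6757: deductible takes $2533, $4224 remains; 30% of $4224 = $1267.20. Cost to patient: $3800.20. OOP to date $3800.20. Insurer: $6757 − $3800.20 = $2956.80.
Bill 2, $7227: 30% coinsurance on $7227 = $2168.10. Cost to patient: $2168.10. OOP to date $5968.30. Plan pays $7227 − $2168.10 = $5058.90.
Bill 3, $9800: 30% coinsurance on $9800 = $2940. Patient owes $2940 (running OOP $8908.30). Plan pays $9800 − $2940 = $6860.
Bill 4, $10307: deductible already satisfied, so patient's share is 30% × $10307 = $3092.10. Adding that to $8908.30 gives $12000.40, past the $11900 cap; patient pays only $11900 − $8908.30 = $2991.70. Insurer: $10307 − $2991.70 = $7315.30.
Bill 5, $3057: deductible already satisfied, so patient's share is 30% × $3057 = $917.10. Adding that to $11900 gives $12817.10, past the $11900 cap; patient pays only $11900 − $11900 = $0. Insurer: $3057 − $0 = $3057.
Insurer total: $2956.80 + $5058.90 + $6860 + $7315.30 + $3057 = $25248.

$25248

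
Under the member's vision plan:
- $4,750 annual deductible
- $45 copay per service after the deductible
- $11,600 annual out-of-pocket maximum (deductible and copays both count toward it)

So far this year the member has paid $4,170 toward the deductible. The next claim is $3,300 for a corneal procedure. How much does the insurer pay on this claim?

$2,675

$4,170 of the $4,750 deductible is already met, leaving $580.
That leaves $3,300 − $580 = $2,720 for the copay.
Copay on this service: $45.
So the member owes $580 + $45 = $625 before any cap.
Total out-of-pocket so far would be $4,170 + $625 = $4,795, below the $11,600 cap — no reduction.
Insurer pays the balance: $3,300 − $625 = $2,675.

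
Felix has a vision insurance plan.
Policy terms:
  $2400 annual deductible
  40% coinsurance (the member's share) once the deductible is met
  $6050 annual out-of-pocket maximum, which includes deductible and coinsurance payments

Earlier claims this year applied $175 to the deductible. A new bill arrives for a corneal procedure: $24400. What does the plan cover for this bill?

Remaining deductible: $2400 − $175 = $2225.
That leaves $24400 − $2225 = $22175 for coinsurance.
Member's 40% share of $22175 is $8870.
That puts the member's cost at $2225 + $8870 = $11095 before any cap.
That would bring total out-of-pocket to $11270, past the $6050 cap. The member is capped at $6050 − $175 = $5875 on this claim.
Insurer pays the balance: $24400 − $5875 = $18525.

$18525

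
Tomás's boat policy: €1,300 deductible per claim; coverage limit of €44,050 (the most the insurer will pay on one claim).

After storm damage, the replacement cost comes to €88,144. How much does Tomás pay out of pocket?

€44,094

Less the €1,300 deductible: €88,144 − €1,300 = €86,844.
The €44,050 per-incident cap binds; insurer pays €44,050.
Owner's share is the uncovered remainder: €88,144 − €44,050 = €44,094.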